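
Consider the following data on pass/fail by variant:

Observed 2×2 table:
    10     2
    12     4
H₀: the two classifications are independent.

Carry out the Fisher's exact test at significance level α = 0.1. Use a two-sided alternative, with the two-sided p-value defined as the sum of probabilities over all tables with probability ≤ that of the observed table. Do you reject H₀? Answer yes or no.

reject H₀: no

Margins: r₁=12, r₂=16, c₁=22, c₂=6, n=28
p_obs = C(12,10)·C(16,12)/C(28,22); sum pmf over tables with pmf ≤ p_obs
p-value (two-sided) = 0.67298
At α=0.1: p ≥ α → fail to reject H₀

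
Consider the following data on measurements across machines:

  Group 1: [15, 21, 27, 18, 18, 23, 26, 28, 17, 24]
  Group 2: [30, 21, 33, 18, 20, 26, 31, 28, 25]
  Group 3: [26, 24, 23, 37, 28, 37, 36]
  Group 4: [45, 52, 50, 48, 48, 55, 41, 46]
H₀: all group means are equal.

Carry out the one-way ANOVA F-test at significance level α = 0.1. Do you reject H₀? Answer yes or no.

Group means [21.70, 25.78, 30.14, 48.12], grand mean 30.735
SSB = Σnᵢ(x̄ᵢ−x̄)² = 3459.230; SSW = ΣΣ(x−x̄ᵢ)² = 777.388
MSB = 3459.230/3 = 1153.0766; MSW = 777.388/30 = 25.9129
F = MSB/MSW = 44.4981
df = (3, 30)
p-value (upper-tail) = 0.00000
At α=0.1: p < α → reject H₀

reject H₀: yes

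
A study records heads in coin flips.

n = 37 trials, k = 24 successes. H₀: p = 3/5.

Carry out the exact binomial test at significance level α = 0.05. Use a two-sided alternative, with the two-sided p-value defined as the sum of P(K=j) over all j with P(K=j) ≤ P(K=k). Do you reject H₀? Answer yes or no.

Exact binomial: n=37, k=24, p₀=3/5=0.6000
P(X=j) = C(n,j)·p₀^j·(1−p₀)^(n−j); p = Σ P(X=j) over j with P(X=j) ≤ P(X=24)
p-value (two-sided) = 0.61688
At α=0.05: p ≥ α → fail to reject H₀

reject H₀: no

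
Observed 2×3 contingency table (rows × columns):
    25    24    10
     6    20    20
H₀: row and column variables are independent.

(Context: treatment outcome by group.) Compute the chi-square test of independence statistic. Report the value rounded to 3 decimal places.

Row totals [59, 46], col totals [31, 44, 30], n=105
χ² = (25−17.42)²/17.42 + (24−24.72)²/24.72 + (10−16.86)²/16.86 + (6−13.58)²/13.58 + (20−19.28)²/19.28 + (20−13.14)²/13.14 = 13.9464
df = 2

test statistic = 13.946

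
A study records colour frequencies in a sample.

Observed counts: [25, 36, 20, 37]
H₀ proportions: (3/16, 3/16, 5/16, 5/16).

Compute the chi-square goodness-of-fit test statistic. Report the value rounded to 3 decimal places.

n = 118; E_i = n·p_i = [22.12, 22.12, 36.88, 36.88]
χ² = (25−22.12)²/22.12 + (36−22.12)²/22.12 + (20−36.88)²/36.88 + (37−36.88)²/36.88 = 16.7977
df = 3

test statistic = 16.798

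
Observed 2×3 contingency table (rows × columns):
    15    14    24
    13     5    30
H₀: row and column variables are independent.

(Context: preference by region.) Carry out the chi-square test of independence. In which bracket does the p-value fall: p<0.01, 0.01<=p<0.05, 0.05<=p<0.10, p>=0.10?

p-value bracket: 0.05<=p<0.10

Row totals [53, 48], col totals [28, 19, 54], n=101
χ² = (15−14.69)²/14.69 + (14−9.97)²/9.97 + (24−28.34)²/28.34 + (13−13.31)²/13.31 + (5−9.03)²/9.03 + (30−25.66)²/25.66 = 4.8370
df = 2
p-value (upper-tail) = 0.08905
→ bracket: 0.05<=p<0.10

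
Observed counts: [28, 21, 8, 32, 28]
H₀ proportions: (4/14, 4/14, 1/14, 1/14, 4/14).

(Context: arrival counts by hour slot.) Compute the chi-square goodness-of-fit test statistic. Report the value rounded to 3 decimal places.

test statistic = 73.286

n = 117; E_i = n·p_i = [33.43, 33.43, 8.36, 8.36, 33.43]
χ² = (28−33.43)²/33.43 + (21−33.43)²/33.43 + (8−8.36)²/8.36 + (32−8.36)²/8.36 + (28−33.43)²/33.43 = 73.2863
df = 4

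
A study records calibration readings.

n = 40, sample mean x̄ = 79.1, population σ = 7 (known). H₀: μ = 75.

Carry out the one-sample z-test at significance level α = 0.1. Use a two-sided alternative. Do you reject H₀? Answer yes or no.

reject H₀: yes

SE = σ/√n = 7/√40 = 1.1068
z = (x̄−μ₀)/SE = (79.1−75)/1.1068 = 3.7044
p-value (two-sided) = 0.00021
At α=0.1: p < α → reject H₀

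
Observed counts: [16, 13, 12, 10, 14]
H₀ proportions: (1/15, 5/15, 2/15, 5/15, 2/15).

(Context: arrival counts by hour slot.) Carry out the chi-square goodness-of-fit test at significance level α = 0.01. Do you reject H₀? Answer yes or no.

n = 65; E_i = n·p_i = [4.33, 21.67, 8.67, 21.67, 8.67]
χ² = (16−4.33)²/4.33 + (13−21.67)²/21.67 + (12−8.67)²/8.67 + (10−21.67)²/21.67 + (14−8.67)²/8.67 = 45.7231
df = 4
p-value (upper-tail) = 0.00000
At α=0.01: p < α → reject H₀

reject H₀: yes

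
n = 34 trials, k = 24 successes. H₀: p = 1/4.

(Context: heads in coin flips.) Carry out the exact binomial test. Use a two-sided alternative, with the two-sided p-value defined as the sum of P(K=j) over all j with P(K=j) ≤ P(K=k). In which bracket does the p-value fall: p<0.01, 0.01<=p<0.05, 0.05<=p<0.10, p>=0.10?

p-value bracket: p<0.01

Exact binomial: n=34, k=24, p₀=1/4=0.2500
P(X=j) = C(n,j)·p₀^j·(1−p₀)^(n−j); p = Σ P(X=j) over j with P(X=j) ≤ P(X=24)
p-value (two-sided) = 0.00000
→ bracket: p<0.01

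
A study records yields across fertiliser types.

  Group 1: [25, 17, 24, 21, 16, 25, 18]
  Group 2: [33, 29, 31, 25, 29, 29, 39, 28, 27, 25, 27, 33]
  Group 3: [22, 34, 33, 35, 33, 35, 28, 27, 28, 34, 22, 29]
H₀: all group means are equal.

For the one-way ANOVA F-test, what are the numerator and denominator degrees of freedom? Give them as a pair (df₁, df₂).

k = 3 groups, N = 31 total
df = (k−1, N−k) = (3−1, 31−3) = (2, 28)

degrees of freedom = [2, 28]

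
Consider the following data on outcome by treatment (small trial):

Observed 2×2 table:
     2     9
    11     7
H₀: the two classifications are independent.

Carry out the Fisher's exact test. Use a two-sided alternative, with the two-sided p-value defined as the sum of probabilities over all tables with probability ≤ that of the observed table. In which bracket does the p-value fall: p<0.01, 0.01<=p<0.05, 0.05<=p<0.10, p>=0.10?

p-value bracket: 0.05<=p<0.10

Margins: r₁=11, r₂=18, c₁=13, c₂=16, n=29
p_obs = C(11,2)·C(18,11)/C(29,13); sum pmf over tables with pmf ≤ p_obs
p-value (two-sided) = 0.05237
→ bracket: 0.05<=p<0.10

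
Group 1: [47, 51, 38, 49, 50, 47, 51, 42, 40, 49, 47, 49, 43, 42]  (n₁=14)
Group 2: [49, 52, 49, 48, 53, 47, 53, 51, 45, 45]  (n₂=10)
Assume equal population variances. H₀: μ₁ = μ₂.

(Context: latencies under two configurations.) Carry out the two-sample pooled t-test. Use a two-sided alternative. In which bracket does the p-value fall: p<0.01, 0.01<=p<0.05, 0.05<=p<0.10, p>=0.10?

p-value bracket: 0.05<=p<0.10

x̄₁=46.071, s₁=4.269, n₁=14
x̄₂=49.200, s₂=3.011, n₂=10
s_p² = [13·4.269² + 9·3.011²]/22 = 14.4786
SE = √(s_p²·(1/14+1/10)) = 1.5754
t = (46.071−49.200)/1.5754 = -1.9858
df = 22
p-value (two-sided) = 0.05965
→ bracket: 0.05<=p<0.10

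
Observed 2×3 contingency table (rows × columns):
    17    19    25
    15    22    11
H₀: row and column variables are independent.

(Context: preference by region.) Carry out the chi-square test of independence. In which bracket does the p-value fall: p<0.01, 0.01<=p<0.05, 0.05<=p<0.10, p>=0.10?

Row totals [61, 48], col totals [32, 41, 36], n=109
χ² = (17−17.91)²/17.91 + (19−22.94)²/22.94 + (25−20.15)²/20.15 + (15−14.09)²/14.09 + (22−18.06)²/18.06 + (11−15.85)²/15.85 = 4.2997
df = 2
p-value (upper-tail) = 0.11650
→ bracket: p>=0.10

p-value bracket: p>=0.10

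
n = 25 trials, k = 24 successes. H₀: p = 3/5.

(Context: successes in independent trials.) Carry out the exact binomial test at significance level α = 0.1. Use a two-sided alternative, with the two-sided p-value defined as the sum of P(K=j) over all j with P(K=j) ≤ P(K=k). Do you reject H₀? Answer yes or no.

Exact binomial: n=25, k=24, p₀=3/5=0.6000
P(X=j) = C(n,j)·p₀^j·(1−p₀)^(n−j); p = Σ P(X=j) over j with P(X=j) ≤ P(X=24)
p-value (two-sided) = 0.00010
At α=0.1: p < α → reject H₀

reject H₀: yes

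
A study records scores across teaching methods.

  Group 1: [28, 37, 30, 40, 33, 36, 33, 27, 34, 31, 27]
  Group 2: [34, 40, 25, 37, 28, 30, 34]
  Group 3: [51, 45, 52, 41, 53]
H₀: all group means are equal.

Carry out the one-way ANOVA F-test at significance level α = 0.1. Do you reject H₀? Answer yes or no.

reject H₀: yes

Group means [32.36, 32.57, 48.40], grand mean 35.913
SSB = Σnᵢ(x̄ᵢ−x̄)² = 996.366; SSW = ΣΣ(x−x̄ᵢ)² = 451.460
MSB = 996.366/2 = 498.1832; MSW = 451.460/20 = 22.5730
F = MSB/MSW = 22.0699
df = (2, 20)
p-value (upper-tail) = 0.00001
At α=0.1: p < α → reject H₀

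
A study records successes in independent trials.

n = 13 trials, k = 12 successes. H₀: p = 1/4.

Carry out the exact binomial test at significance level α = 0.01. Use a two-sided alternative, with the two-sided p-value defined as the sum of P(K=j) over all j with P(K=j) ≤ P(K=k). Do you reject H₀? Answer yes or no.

reject H₀: yes

Exact binomial: n=13, k=12, p₀=1/4=0.2500
P(X=j) = C(n,j)·p₀^j·(1−p₀)^(n−j); p = Σ P(X=j) over j with P(X=j) ≤ P(X=12)
p-value (two-sided) = 0.00000
At α=0.01: p < α → reject H₀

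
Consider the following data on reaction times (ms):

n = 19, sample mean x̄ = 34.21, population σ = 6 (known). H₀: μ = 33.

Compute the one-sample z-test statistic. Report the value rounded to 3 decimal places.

SE = σ/√n = 6/√19 = 1.3765
z = (x̄−μ₀)/SE = (34.21−33)/1.3765 = 0.8790

test statistic = 0.879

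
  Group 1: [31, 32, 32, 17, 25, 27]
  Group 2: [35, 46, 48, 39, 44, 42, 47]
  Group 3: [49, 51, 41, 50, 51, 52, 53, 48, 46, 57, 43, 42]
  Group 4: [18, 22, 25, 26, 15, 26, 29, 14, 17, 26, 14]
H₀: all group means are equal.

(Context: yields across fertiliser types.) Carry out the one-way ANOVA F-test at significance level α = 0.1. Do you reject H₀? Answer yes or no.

reject H₀: yes

Group means [27.33, 43.00, 48.58, 21.09], grand mean 35.556
SSB = Σnᵢ(x̄ᵢ−x̄)² = 5131.730; SSW = ΣΣ(x−x̄ᵢ)² = 871.159
MSB = 5131.730/3 = 1710.5766; MSW = 871.159/32 = 27.2237
F = MSB/MSW = 62.8340
df = (3, 32)
p-value (upper-tail) = 0.00000
At α=0.1: p < α → reject H₀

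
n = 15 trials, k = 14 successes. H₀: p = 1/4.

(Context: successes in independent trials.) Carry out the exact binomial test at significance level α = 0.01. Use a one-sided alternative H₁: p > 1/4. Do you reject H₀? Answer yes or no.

Exact binomial: n=15, k=14, p₀=1/4=0.2500
P(X≥14) from Σ C(n,i)·p₀^i·(1−p₀)^(n−i)
p-value (one-sided, H₁ greater) = 0.00000
At α=0.01: p < α → reject H₀

reject H₀: yes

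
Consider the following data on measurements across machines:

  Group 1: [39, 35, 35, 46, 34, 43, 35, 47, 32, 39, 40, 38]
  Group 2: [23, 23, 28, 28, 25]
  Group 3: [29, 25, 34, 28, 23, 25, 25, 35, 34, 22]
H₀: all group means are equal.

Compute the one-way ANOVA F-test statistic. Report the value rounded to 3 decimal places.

test statistic = 22.132

Group means [38.58, 25.40, 28.00], grand mean 32.222
SSB = Σnᵢ(x̄ᵢ−x̄)² = 896.550; SSW = ΣΣ(x−x̄ᵢ)² = 486.117
MSB = 896.550/2 = 448.2750; MSW = 486.117/24 = 20.2549
F = MSB/MSW = 22.1317
df = (2, 24)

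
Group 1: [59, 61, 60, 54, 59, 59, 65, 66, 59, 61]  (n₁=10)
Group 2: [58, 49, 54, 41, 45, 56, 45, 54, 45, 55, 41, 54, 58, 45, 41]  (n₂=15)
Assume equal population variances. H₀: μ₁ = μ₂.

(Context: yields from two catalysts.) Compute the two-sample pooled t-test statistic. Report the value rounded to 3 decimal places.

test statistic = 4.919

x̄₁=60.300, s₁=3.368, n₁=10
x̄₂=49.400, s₂=6.412, n₂=15
s_p² = [9·3.368² + 14·6.412²]/23 = 29.4652
SE = √(s_p²·(1/10+1/15)) = 2.2160
t = (60.300−49.400)/2.2160 = 4.9187
df = 23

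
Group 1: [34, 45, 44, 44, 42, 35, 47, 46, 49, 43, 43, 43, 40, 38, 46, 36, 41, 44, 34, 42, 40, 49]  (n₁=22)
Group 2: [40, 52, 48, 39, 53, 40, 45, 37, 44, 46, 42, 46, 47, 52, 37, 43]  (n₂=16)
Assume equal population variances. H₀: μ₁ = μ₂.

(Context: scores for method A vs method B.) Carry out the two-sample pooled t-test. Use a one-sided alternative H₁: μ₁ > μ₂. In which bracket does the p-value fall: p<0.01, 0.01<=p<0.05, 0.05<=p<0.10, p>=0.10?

p-value bracket: p>=0.10

x̄₁=42.045, s₁=4.456, n₁=22
x̄₂=44.438, s₂=5.164, n₂=16
s_p² = [21·4.456² + 15·5.164²]/36 = 22.6914
SE = √(s_p²·(1/22+1/16)) = 1.5651
t = (42.045−44.438)/1.5651 = -1.5283
df = 36
p-value (one-sided, H₁ greater) = 0.93242
→ bracket: p>=0.10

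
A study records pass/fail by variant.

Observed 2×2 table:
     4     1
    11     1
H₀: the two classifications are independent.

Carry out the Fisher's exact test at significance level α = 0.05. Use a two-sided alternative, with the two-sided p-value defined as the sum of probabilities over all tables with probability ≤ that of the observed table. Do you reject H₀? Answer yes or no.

Margins: r₁=5, r₂=12, c₁=15, c₂=2, n=17
p_obs = C(5,4)·C(12,11)/C(17,15); sum pmf over tables with pmf ≤ p_obs
p-value (two-sided) = 0.51471
At α=0.05: p ≥ α → fail to reject H₀

reject H₀: no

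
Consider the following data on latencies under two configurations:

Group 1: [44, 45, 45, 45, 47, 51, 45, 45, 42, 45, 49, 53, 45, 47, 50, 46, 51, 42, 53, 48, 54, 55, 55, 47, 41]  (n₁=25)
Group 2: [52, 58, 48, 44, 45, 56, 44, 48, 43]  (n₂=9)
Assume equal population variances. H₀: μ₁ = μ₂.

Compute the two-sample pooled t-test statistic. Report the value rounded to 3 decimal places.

x̄₁=47.600, s₁=4.133, n₁=25
x̄₂=48.667, s₂=5.500, n₂=9
s_p² = [24·4.133² + 8·5.500²]/32 = 20.3750
SE = √(s_p²·(1/25+1/9)) = 1.7547
t = (47.600−48.667)/1.7547 = -0.6079
df = 32

test statistic = -0.608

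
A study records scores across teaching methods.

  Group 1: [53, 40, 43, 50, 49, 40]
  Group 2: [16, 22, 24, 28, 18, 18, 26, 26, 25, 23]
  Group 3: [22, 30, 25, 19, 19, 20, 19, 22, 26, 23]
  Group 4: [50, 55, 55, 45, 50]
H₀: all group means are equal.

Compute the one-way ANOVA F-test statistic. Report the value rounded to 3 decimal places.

Group means [45.83, 22.60, 22.50, 51.00], grand mean 31.645
SSB = Σnᵢ(x̄ᵢ−x̄)² = 4735.363; SSW = ΣΣ(x−x̄ᵢ)² = 489.733
MSB = 4735.363/3 = 1578.4545; MSW = 489.733/27 = 18.1383
F = MSB/MSW = 87.0234
df = (3, 27)

test statistic = 87.023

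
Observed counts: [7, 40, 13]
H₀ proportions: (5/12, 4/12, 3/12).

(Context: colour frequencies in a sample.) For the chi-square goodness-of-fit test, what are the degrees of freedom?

degrees of freedom = 2

df = k − 1 = 3 − 1 = 2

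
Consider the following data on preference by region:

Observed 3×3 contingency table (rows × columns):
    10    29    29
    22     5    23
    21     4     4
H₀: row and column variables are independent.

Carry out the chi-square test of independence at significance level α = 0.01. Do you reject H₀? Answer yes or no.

reject H₀: yes

Row totals [68, 50, 29], col totals [53, 38, 56], n=147
χ² = (10−24.52)²/24.52 + (29−17.58)²/17.58 + (29−25.90)²/25.90 + (22−18.03)²/18.03 + (5−12.93)²/12.93 + (23−19.05)²/19.05 + (21−10.46)²/10.46 + (4−7.50)²/7.50 + (4−11.05)²/11.05 = 39.7023
df = 4
p-value (upper-tail) = 0.00000
At α=0.01: p < α → reject H₀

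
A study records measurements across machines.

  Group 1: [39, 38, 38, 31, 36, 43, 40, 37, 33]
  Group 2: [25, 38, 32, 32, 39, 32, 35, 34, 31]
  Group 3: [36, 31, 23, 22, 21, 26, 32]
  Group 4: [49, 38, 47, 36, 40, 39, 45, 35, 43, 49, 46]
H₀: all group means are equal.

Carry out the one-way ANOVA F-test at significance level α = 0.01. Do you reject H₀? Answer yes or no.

Group means [37.22, 33.11, 27.29, 42.45], grand mean 35.861
SSB = Σnᵢ(x̄ᵢ−x̄)² = 1077.705; SSW = ΣΣ(x−x̄ᵢ)² = 700.600
MSB = 1077.705/3 = 359.2351; MSW = 700.600/32 = 21.8938
F = MSB/MSW = 16.4081
df = (3, 32)
p-value (upper-tail) = 0.00000
At α=0.01: p < α → reject H₀

reject H₀: yes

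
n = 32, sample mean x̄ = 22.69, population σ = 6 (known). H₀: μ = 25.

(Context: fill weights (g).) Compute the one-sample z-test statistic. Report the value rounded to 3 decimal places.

test statistic = -2.178

SE = σ/√n = 6/√32 = 1.0607
z = (x̄−μ₀)/SE = (22.69−25)/1.0607 = -2.1779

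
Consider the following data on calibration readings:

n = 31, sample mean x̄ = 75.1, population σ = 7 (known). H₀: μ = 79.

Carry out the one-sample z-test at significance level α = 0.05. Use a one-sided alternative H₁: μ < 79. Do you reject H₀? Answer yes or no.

reject H₀: yes

SE = σ/√n = 7/√31 = 1.2572
z = (x̄−μ₀)/SE = (75.1−79)/1.2572 = -3.1020
p-value (one-sided, H₁ less) = 0.00096
At α=0.05: p < α → reject H₀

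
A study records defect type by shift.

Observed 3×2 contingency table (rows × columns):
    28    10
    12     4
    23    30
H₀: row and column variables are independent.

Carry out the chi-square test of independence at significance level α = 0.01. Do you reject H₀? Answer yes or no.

Row totals [38, 16, 53], col totals [63, 44], n=107
χ² = (28−22.37)²/22.37 + (10−15.63)²/15.63 + (12−9.42)²/9.42 + (4−6.58)²/6.58 + (23−31.21)²/31.21 + (30−21.79)²/21.79 = 10.4051
df = 2
p-value (upper-tail) = 0.00550
At α=0.01: p < α → reject H₀

reject H₀: yes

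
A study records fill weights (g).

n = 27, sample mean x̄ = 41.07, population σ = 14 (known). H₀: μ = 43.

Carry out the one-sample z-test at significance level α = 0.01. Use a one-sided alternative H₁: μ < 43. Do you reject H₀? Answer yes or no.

reject H₀: no

SE = σ/√n = 14/√27 = 2.6943
z = (x̄−μ₀)/SE = (41.07−43)/2.6943 = -0.7163
p-value (one-sided, H₁ less) = 0.23689
At α=0.01: p ≥ α → fail to reject H₀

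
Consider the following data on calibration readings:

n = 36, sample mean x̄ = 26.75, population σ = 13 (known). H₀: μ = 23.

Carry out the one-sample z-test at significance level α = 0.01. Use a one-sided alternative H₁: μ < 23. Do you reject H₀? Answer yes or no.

reject H₀: no

SE = σ/√n = 13/√36 = 2.1667
z = (x̄−μ₀)/SE = (26.75−23)/2.1667 = 1.7308
p-value (one-sided, H₁ less) = 0.95825
At α=0.01: p ≥ α → fail to reject H₀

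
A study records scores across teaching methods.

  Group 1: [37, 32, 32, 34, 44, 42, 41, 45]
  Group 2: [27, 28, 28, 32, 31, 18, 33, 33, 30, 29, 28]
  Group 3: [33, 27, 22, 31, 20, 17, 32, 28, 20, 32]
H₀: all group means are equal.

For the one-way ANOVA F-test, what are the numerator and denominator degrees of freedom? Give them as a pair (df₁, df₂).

degrees of freedom = [2, 26]

k = 3 groups, N = 29 total
df = (k−1, N−k) = (3−1, 29−3) = (2, 26)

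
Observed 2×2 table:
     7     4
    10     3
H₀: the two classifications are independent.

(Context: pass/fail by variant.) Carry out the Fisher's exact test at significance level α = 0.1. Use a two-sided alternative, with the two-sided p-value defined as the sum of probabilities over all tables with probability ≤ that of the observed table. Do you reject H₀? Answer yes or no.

reject H₀: no

Margins: r₁=11, r₂=13, c₁=17, c₂=7, n=24
p_obs = C(11,7)·C(13,10)/C(24,17); sum pmf over tables with pmf ≤ p_obs
p-value (two-sided) = 0.65913
At α=0.1: p ≥ α → fail to reject H₀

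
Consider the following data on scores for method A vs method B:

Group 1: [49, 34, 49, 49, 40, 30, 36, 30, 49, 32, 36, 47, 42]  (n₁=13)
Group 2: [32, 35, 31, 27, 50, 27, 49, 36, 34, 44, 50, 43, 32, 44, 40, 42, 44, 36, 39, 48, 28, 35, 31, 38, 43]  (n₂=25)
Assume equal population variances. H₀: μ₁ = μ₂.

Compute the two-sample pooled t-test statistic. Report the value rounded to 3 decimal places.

test statistic = 0.760

x̄₁=40.231, s₁=7.683, n₁=13
x̄₂=38.320, s₂=7.186, n₂=25
s_p² = [12·7.683² + 24·7.186²]/36 = 54.1041
SE = √(s_p²·(1/13+1/25)) = 2.5152
t = (40.231−38.320)/2.5152 = 0.7597
df = 36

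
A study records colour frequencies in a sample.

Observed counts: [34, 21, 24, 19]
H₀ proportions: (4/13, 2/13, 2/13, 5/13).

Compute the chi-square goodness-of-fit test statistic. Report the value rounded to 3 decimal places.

n = 98; E_i = n·p_i = [30.15, 15.08, 15.08, 37.69]
χ² = (34−30.15)²/30.15 + (21−15.08)²/15.08 + (24−15.08)²/15.08 + (19−37.69)²/37.69 = 17.3684
df = 3

test statistic = 17.368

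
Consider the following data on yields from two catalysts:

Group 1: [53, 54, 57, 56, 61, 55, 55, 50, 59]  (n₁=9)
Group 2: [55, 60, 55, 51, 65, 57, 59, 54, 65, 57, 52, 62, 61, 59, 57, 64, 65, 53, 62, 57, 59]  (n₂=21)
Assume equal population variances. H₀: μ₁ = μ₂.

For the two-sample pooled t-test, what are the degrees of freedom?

degrees of freedom = 28

df = n₁ + n₂ − 2 = 9 + 21 − 2 = 28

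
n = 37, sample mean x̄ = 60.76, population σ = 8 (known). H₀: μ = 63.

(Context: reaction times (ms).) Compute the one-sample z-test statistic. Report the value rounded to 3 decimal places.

SE = σ/√n = 8/√37 = 1.3152
z = (x̄−μ₀)/SE = (60.76−63)/1.3152 = -1.7032

test statistic = -1.703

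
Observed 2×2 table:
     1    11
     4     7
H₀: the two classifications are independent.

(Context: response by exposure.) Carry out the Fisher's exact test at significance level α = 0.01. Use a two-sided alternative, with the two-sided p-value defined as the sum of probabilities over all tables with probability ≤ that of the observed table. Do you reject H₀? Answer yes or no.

Margins: r₁=12, r₂=11, c₁=5, c₂=18, n=23
p_obs = C(12,1)·C(11,4)/C(23,5); sum pmf over tables with pmf ≤ p_obs
p-value (two-sided) = 0.15495
At α=0.01: p ≥ α → fail to reject H₀

reject H₀: no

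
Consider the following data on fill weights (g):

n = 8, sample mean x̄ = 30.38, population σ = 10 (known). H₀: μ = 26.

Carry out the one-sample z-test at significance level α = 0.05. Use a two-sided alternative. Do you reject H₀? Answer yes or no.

reject H₀: no

SE = σ/√n = 10/√8 = 3.5355
z = (x̄−μ₀)/SE = (30.38−26)/3.5355 = 1.2389
p-value (two-sided) = 0.21540
At α=0.05: p ≥ α → fail to reject H₀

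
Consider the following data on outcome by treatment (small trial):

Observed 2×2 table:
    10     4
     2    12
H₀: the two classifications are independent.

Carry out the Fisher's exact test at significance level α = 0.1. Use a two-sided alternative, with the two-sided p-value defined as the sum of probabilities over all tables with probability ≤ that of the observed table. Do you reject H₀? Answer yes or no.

reject H₀: yes

Margins: r₁=14, r₂=14, c₁=12, c₂=16, n=28
p_obs = C(14,10)·C(14,2)/C(28,12); sum pmf over tables with pmf ≤ p_obs
p-value (two-sided) = 0.00633
At α=0.1: p < α → reject H₀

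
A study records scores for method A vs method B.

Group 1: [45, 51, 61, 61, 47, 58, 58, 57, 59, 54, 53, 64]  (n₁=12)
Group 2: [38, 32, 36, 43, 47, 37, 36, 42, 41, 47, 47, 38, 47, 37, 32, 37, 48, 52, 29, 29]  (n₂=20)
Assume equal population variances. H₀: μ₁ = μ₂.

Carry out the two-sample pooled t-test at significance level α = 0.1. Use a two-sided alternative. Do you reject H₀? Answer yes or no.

x̄₁=55.667, s₁=5.805, n₁=12
x̄₂=39.750, s₂=6.703, n₂=20
s_p² = [11·5.805² + 19·6.703²]/30 = 40.8139
SE = √(s_p²·(1/12+1/20)) = 2.3328
t = (55.667−39.750)/2.3328 = 6.8231
df = 30
p-value (two-sided) = 0.00000
At α=0.1: p < α → reject H₀

reject H₀: yes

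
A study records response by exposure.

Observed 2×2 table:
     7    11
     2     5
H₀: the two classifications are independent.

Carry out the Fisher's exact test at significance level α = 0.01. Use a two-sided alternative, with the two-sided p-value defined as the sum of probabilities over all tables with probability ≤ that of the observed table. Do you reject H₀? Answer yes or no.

reject H₀: no

Margins: r₁=18, r₂=7, c₁=9, c₂=16, n=25
p_obs = C(18,7)·C(7,2)/C(25,9); sum pmf over tables with pmf ≤ p_obs
p-value (two-sided) = 1.00000
At α=0.01: p ≥ α → fail to reject H₀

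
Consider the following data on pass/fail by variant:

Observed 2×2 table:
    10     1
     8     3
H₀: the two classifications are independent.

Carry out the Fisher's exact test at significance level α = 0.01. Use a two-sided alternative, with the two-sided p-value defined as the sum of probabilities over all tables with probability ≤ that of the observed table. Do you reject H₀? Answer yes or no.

Margins: r₁=11, r₂=11, c₁=18, c₂=4, n=22
p_obs = C(11,10)·C(11,8)/C(22,18); sum pmf over tables with pmf ≤ p_obs
p-value (two-sided) = 0.58647
At α=0.01: p ≥ α → fail to reject H₀

reject H₀: no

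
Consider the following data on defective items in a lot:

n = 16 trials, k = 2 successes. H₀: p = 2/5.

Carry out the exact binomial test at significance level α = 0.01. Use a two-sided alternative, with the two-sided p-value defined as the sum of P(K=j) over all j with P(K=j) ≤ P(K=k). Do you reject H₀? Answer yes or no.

Exact binomial: n=16, k=2, p₀=2/5=0.4000
P(X=j) = C(n,j)·p₀^j·(1−p₀)^(n−j); p = Σ P(X=j) over j with P(X=j) ≤ P(X=2)
p-value (two-sided) = 0.03748
At α=0.01: p ≥ α → fail to reject H₀

reject H₀: no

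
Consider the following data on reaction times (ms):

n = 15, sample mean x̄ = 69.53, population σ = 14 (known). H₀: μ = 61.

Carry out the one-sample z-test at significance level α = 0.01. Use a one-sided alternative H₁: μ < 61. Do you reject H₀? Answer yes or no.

reject H₀: no

SE = σ/√n = 14/√15 = 3.6148
z = (x̄−μ₀)/SE = (69.53−61)/3.6148 = 2.3598
p-value (one-sided, H₁ less) = 0.99086
At α=0.01: p ≥ α → fail to reject H₀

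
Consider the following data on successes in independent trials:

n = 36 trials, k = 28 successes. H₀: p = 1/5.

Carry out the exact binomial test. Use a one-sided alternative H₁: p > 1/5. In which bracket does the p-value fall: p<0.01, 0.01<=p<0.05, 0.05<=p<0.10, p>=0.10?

Exact binomial: n=36, k=28, p₀=1/5=0.2000
P(X≥28) from Σ C(n,i)·p₀^i·(1−p₀)^(n−i)
p-value (one-sided, H₁ greater) = 0.00000
→ bracket: p<0.01

p-value bracket: p<0.01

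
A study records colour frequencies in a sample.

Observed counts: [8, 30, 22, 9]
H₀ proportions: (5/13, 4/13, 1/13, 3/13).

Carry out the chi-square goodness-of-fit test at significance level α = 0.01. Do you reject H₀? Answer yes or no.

n = 69; E_i = n·p_i = [26.54, 21.23, 5.31, 15.92]
χ² = (8−26.54)²/26.54 + (30−21.23)²/21.23 + (22−5.31)²/5.31 + (9−15.92)²/15.92 = 72.0783
df = 3
p-value (upper-tail) = 0.00000
At α=0.01: p < α → reject H₀

reject H₀: yes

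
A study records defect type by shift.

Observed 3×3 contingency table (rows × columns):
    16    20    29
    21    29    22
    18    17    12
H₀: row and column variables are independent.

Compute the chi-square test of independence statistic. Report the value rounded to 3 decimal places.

Row totals [65, 72, 47], col totals [55, 66, 63], n=184
χ² = (16−19.43)²/19.43 + (20−23.32)²/23.32 + (29−22.26)²/22.26 + (21−21.52)²/21.52 + (29−25.83)²/25.83 + (22−24.65)²/24.65 + (18−14.05)²/14.05 + (17−16.86)²/16.86 + (12−16.09)²/16.09 = 5.9618
df = 4

test statistic = 5.962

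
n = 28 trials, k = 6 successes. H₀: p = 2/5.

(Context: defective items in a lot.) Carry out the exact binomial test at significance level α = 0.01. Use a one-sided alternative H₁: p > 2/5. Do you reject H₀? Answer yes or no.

reject H₀: no

Exact binomial: n=28, k=6, p₀=2/5=0.4000
P(X≥6) from Σ C(n,i)·p₀^i·(1−p₀)^(n−i)
p-value (one-sided, H₁ greater) = 0.98886
At α=0.01: p ≥ α → fail to reject H₀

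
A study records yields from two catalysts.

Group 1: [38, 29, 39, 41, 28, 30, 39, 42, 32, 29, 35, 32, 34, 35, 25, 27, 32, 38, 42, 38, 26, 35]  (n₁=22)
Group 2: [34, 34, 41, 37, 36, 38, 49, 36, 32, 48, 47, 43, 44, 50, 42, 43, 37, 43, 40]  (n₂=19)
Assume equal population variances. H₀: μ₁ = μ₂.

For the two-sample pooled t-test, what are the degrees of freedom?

degrees of freedom = 39

df = n₁ + n₂ − 2 = 22 + 19 − 2 = 39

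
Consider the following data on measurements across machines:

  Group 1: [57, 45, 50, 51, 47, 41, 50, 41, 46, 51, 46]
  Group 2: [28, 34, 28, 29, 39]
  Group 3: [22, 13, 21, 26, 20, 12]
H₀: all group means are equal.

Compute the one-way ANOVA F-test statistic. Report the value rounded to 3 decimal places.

test statistic = 68.526

Group means [47.73, 31.60, 19.00], grand mean 36.227
SSB = Σnᵢ(x̄ᵢ−x̄)² = 3342.482; SSW = ΣΣ(x−x̄ᵢ)² = 463.382
MSB = 3342.482/2 = 1671.2409; MSW = 463.382/19 = 24.3885
F = MSB/MSW = 68.5257
df = (2, 19)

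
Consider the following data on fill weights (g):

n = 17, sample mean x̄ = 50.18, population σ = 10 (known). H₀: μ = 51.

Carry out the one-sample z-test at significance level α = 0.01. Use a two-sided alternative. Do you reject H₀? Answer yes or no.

reject H₀: no

SE = σ/√n = 10/√17 = 2.4254
z = (x̄−μ₀)/SE = (50.18−51)/2.4254 = -0.3381
p-value (two-sided) = 0.73529
At α=0.01: p ≥ α → fail to reject H₀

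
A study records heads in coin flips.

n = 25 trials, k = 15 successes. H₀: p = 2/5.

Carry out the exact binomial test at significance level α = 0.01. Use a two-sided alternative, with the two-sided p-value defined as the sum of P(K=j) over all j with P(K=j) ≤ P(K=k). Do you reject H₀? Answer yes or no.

reject H₀: no

Exact binomial: n=25, k=15, p₀=2/5=0.4000
P(X=j) = C(n,j)·p₀^j·(1−p₀)^(n−j); p = Σ P(X=j) over j with P(X=j) ≤ P(X=15)
p-value (two-sided) = 0.06375
At α=0.01: p ≥ α → fail to reject H₀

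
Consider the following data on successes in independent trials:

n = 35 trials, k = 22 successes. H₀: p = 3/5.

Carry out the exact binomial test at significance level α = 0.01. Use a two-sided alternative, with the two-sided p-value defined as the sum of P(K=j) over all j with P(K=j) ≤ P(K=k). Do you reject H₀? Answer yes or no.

reject H₀: no

Exact binomial: n=35, k=22, p₀=3/5=0.6000
P(X=j) = C(n,j)·p₀^j·(1−p₀)^(n−j); p = Σ P(X=j) over j with P(X=j) ≤ P(X=22)
p-value (two-sided) = 0.86339
At α=0.01: p ≥ α → fail to reject H₀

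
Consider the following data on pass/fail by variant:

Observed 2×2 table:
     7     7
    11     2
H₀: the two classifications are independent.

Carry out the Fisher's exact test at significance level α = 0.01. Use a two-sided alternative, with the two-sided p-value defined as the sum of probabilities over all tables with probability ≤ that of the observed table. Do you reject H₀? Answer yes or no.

reject H₀: no

Margins: r₁=14, r₂=13, c₁=18, c₂=9, n=27
p_obs = C(14,7)·C(13,11)/C(27,18); sum pmf over tables with pmf ≤ p_obs
p-value (two-sided) = 0.10319
At α=0.01: p ≥ α → fail to reject H₀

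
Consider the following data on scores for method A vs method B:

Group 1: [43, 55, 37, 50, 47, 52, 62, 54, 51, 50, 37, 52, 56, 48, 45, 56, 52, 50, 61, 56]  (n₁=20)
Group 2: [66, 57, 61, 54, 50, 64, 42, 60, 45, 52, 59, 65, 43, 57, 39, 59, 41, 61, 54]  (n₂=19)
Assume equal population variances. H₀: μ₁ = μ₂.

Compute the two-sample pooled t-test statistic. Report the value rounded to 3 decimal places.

x̄₁=50.700, s₁=6.658, n₁=20
x̄₂=54.158, s₂=8.585, n₂=19
s_p² = [19·6.658² + 18·8.585²]/37 = 58.6142
SE = √(s_p²·(1/20+1/19)) = 2.4527
t = (50.700−54.158)/2.4527 = -1.4098
df = 37

test statistic = -1.410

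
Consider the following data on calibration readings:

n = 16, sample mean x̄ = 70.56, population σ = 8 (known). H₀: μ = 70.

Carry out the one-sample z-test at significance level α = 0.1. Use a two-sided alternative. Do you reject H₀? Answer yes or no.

reject H₀: no

SE = σ/√n = 8/√16 = 2.0000
z = (x̄−μ₀)/SE = (70.56−70)/2.0000 = 0.2800
p-value (two-sided) = 0.77948
At α=0.1: p ≥ α → fail to reject H₀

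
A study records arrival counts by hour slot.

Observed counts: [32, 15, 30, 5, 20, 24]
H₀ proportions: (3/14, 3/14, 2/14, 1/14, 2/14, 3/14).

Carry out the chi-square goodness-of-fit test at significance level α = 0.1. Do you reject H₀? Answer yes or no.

n = 126; E_i = n·p_i = [27.00, 27.00, 18.00, 9.00, 18.00, 27.00]
χ² = (32−27.00)²/27.00 + (15−27.00)²/27.00 + (30−18.00)²/18.00 + (5−9.00)²/9.00 + (20−18.00)²/18.00 + (24−27.00)²/27.00 = 16.5926
df = 5
p-value (upper-tail) = 0.00534
At α=0.1: p < α → reject H₀

reject H₀: yes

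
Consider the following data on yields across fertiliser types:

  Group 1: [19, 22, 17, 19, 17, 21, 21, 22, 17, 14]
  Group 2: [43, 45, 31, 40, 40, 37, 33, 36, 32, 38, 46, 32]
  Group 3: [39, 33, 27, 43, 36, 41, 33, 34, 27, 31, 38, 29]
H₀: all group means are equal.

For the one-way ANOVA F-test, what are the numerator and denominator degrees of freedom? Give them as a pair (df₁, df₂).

degrees of freedom = [2, 31]

k = 3 groups, N = 34 total
df = (k−1, N−k) = (3−1, 34−3) = (2, 31)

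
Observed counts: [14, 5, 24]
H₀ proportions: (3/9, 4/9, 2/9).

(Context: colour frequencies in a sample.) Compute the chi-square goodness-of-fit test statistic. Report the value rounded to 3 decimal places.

test statistic = 32.262

n = 43; E_i = n·p_i = [14.33, 19.11, 9.56]
χ² = (14−14.33)²/14.33 + (5−19.11)²/19.11 + (24−9.56)²/9.56 = 32.2616
df = 2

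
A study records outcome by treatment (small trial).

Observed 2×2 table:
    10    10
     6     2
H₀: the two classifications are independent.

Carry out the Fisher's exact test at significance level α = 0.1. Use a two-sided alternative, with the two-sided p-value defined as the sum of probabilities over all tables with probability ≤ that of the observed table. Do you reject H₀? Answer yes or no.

Margins: r₁=20, r₂=8, c₁=16, c₂=12, n=28
p_obs = C(20,10)·C(8,6)/C(28,16); sum pmf over tables with pmf ≤ p_obs
p-value (two-sided) = 0.40097
At α=0.1: p ≥ α → fail to reject H₀

reject H₀: no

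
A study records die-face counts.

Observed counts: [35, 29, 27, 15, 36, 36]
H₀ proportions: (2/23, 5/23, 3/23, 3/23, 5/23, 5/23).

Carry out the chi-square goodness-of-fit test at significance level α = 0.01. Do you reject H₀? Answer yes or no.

reject H₀: yes

n = 178; E_i = n·p_i = [15.48, 38.70, 23.22, 23.22, 38.70, 38.70]
χ² = (35−15.48)²/15.48 + (29−38.70)²/38.70 + (27−23.22)²/23.22 + (15−23.22)²/23.22 + (36−38.70)²/38.70 + (36−38.70)²/38.70 = 30.9511
df = 5
p-value (upper-tail) = 0.00001
At α=0.01: p < α → reject H₀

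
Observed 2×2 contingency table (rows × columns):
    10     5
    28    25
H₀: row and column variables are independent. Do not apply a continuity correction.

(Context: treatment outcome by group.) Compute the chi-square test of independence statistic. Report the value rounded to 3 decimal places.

test statistic = 0.908

Row totals [15, 53], col totals [38, 30], n=68
χ² = (10−8.38)²/8.38 + (5−6.62)²/6.62 + (28−29.62)²/29.62 + (25−23.38)²/23.38 = 0.9079
df = 1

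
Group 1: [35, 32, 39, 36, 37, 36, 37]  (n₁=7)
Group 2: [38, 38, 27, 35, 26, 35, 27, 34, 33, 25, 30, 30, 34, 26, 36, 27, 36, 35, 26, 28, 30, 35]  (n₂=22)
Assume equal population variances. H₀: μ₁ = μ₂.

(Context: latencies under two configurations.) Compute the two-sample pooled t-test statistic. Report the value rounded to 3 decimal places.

x̄₁=36.000, s₁=2.160, n₁=7
x̄₂=31.409, s₂=4.372, n₂=22
s_p² = [6·2.160² + 21·4.372²]/27 = 15.9007
SE = √(s_p²·(1/7+1/22)) = 1.7304
t = (36.000−31.409)/1.7304 = 2.6531
df = 27

test statistic = 2.653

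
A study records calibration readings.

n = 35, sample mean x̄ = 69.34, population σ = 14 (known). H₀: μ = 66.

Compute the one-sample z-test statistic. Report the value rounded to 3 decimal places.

test statistic = 1.411

SE = σ/√n = 14/√35 = 2.3664
z = (x̄−μ₀)/SE = (69.34−66)/2.3664 = 1.4114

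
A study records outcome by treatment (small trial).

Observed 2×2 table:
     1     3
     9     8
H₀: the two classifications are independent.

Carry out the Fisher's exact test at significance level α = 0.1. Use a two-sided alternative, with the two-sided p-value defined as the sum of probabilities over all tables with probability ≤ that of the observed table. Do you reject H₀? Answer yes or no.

reject H₀: no

Margins: r₁=4, r₂=17, c₁=10, c₂=11, n=21
p_obs = C(4,1)·C(17,9)/C(21,10); sum pmf over tables with pmf ≤ p_obs
p-value (two-sided) = 0.58647
At α=0.1: p ≥ α → fail to reject H₀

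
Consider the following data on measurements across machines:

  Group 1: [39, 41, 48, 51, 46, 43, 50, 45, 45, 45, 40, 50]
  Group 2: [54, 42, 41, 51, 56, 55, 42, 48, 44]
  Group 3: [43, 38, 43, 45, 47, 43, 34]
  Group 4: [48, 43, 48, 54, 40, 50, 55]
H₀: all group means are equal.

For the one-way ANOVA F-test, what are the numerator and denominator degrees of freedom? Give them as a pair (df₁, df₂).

degrees of freedom = [3, 31]

k = 4 groups, N = 35 total
df = (k−1, N−k) = (4−1, 35−4) = (3, 31)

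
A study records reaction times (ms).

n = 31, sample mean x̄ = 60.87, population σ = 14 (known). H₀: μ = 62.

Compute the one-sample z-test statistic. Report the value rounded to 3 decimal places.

test statistic = -0.449

SE = σ/√n = 14/√31 = 2.5145
z = (x̄−μ₀)/SE = (60.87−62)/2.5145 = -0.4494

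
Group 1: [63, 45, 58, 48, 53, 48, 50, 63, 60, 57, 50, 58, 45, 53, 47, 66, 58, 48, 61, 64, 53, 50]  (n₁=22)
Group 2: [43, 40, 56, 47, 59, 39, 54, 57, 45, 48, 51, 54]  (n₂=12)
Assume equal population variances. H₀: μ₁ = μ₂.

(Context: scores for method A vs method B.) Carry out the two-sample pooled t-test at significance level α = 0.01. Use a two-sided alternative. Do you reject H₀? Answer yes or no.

reject H₀: no

x̄₁=54.455, s₁=6.595, n₁=22
x̄₂=49.417, s₂=6.762, n₂=12
s_p² = [21·6.595² + 11·6.762²]/32 = 44.2616
SE = √(s_p²·(1/22+1/12)) = 2.3875
t = (54.455−49.417)/2.3875 = 2.1101
df = 32
p-value (two-sided) = 0.04276
At α=0.01: p ≥ α → fail to reject H₀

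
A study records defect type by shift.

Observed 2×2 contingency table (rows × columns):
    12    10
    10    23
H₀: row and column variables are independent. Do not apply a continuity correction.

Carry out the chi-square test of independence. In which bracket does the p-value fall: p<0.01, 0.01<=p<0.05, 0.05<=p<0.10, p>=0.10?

p-value bracket: 0.05<=p<0.10

Row totals [22, 33], col totals [22, 33], n=55
χ² = (12−8.80)²/8.80 + (10−13.20)²/13.20 + (10−13.20)²/13.20 + (23−19.80)²/19.80 = 3.2323
df = 1
p-value (upper-tail) = 0.07220
→ bracket: 0.05<=p<0.10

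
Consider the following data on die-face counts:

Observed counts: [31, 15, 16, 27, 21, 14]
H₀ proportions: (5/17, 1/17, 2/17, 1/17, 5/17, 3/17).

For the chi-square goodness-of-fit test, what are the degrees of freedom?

df = k − 1 = 6 − 1 = 5

degrees of freedom = 5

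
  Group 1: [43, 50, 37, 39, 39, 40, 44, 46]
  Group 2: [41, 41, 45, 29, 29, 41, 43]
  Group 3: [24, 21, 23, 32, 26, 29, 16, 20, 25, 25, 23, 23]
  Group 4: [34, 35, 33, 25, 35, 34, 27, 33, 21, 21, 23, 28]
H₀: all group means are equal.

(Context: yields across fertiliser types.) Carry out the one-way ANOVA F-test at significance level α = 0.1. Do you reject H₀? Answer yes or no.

Group means [42.25, 38.43, 23.92, 29.08], grand mean 31.872
SSB = Σnᵢ(x̄ᵢ−x̄)² = 2015.311; SSW = ΣΣ(x−x̄ᵢ)² = 919.048
MSB = 2015.311/3 = 671.7705; MSW = 919.048/35 = 26.2585
F = MSB/MSW = 25.5830
df = (3, 35)
p-value (upper-tail) = 0.00000
At α=0.1: p < α → reject H₀

reject H₀: yes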